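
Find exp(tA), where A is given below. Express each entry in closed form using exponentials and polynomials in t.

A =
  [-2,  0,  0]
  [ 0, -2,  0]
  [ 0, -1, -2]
e^{tA} =
  [exp(-2*t), 0, 0]
  [0, exp(-2*t), 0]
  [0, -t*exp(-2*t), exp(-2*t)]

Strategy: write A = P · J · P⁻¹ where J is a Jordan canonical form, so e^{tA} = P · e^{tJ} · P⁻¹, and e^{tJ} can be computed block-by-block.

A has Jordan form
J =
  [-2,  1,  0]
  [ 0, -2,  0]
  [ 0,  0, -2]
(up to reordering of blocks).

Per-block formulas:
  For a 1×1 block at λ = -2: exp(t · [-2]) = [e^(-2t)].
  For a 2×2 Jordan block J_2(-2): exp(t · J_2(-2)) = e^(-2t)·(I + t·N), where N is the 2×2 nilpotent shift.

After assembling e^{tJ} and conjugating by P, we get:

e^{tA} =
  [exp(-2*t), 0, 0]
  [0, exp(-2*t), 0]
  [0, -t*exp(-2*t), exp(-2*t)]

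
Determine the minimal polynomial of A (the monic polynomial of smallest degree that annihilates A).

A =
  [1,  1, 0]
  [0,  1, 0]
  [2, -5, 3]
x^3 - 5*x^2 + 7*x - 3

The characteristic polynomial is χ_A(x) = (x - 3)*(x - 1)^2, so the eigenvalues are known. The minimal polynomial is
  m_A(x) = Π_λ (x − λ)^{k_λ}
where k_λ is the size of the *largest* Jordan block for λ (equivalently, the smallest k with (A − λI)^k v = 0 for every generalised eigenvector v of λ).

  λ = 1: largest Jordan block has size 2, contributing (x − 1)^2
  λ = 3: largest Jordan block has size 1, contributing (x − 3)

So m_A(x) = (x - 3)*(x - 1)^2 = x^3 - 5*x^2 + 7*x - 3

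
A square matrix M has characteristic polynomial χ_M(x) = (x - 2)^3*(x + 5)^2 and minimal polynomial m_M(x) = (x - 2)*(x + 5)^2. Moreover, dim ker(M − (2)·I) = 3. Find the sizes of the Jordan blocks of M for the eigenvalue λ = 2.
Block sizes for λ = 2: [1, 1, 1]

Step 1 — from the characteristic polynomial, algebraic multiplicity of λ = 2 is 3. From dim ker(M − (2)·I) = 3, there are exactly 3 Jordan blocks for λ = 2.
Step 2 — from the minimal polynomial, the factor (x − 2) tells us the largest block for λ = 2 has size 1.
Step 3 — with total size 3, 3 blocks, and largest block 1, the block sizes (in nonincreasing order) are [1, 1, 1].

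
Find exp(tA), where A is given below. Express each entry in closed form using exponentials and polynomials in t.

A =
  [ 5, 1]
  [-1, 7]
e^{tA} =
  [-t*exp(6*t) + exp(6*t), t*exp(6*t)]
  [-t*exp(6*t), t*exp(6*t) + exp(6*t)]

Strategy: write A = P · J · P⁻¹ where J is a Jordan canonical form, so e^{tA} = P · e^{tJ} · P⁻¹, and e^{tJ} can be computed block-by-block.

A has Jordan form
J =
  [6, 1]
  [0, 6]
(up to reordering of blocks).

Per-block formulas:
  For a 2×2 Jordan block J_2(6): exp(t · J_2(6)) = e^(6t)·(I + t·N), where N is the 2×2 nilpotent shift.

After assembling e^{tJ} and conjugating by P, we get:

e^{tA} =
  [-t*exp(6*t) + exp(6*t), t*exp(6*t)]
  [-t*exp(6*t), t*exp(6*t) + exp(6*t)]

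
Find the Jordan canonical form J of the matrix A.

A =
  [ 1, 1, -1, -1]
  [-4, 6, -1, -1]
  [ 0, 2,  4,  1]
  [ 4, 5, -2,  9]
J_3(5) ⊕ J_1(5)

The characteristic polynomial is
  det(x·I − A) = x^4 - 20*x^3 + 150*x^2 - 500*x + 625 = (x - 5)^4

Eigenvalues and multiplicities (the geometric multiplicity of λ is n − rank(A − λI), which equals the number of Jordan blocks for λ):
  λ = 5: algebraic multiplicity = 4, geometric multiplicity = 2

Determining the block sizes for each eigenvalue:
  λ = 5: with am = 4 and gm = 2, the partition is not yet determined (e.g. several partitions of 4 into 2 parts exist). Let N = A − (5)·I. Computing rank(N^1) = 2, rank(N^2) = 1, rank(N^3) = 0; the number of blocks of size ≥ j is rank(N^{j−1}) − rank(N^j), giving [2, 1, 1]. So we have 1 block(s) of size 3, 1 block(s) of size 1 → block sizes [3, 1]

Assembling the blocks gives a Jordan form
J =
  [5, 1, 0, 0]
  [0, 5, 1, 0]
  [0, 0, 5, 0]
  [0, 0, 0, 5]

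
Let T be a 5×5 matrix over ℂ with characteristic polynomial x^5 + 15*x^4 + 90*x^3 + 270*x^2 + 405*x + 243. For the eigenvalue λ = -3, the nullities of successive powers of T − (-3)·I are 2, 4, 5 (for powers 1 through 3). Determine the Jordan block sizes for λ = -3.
Block sizes for λ = -3: [3, 2]

From the dimensions of kernels of powers, the number of Jordan blocks of size at least j is d_j − d_{j−1} where d_j = dim ker(N^j) (with d_0 = 0). Computing the differences gives [2, 2, 1].
The number of blocks of size exactly k is (#blocks of size ≥ k) − (#blocks of size ≥ k + 1), so the partition is: 1 block(s) of size 2, 1 block(s) of size 3.
In nonincreasing order the block sizes are [3, 2].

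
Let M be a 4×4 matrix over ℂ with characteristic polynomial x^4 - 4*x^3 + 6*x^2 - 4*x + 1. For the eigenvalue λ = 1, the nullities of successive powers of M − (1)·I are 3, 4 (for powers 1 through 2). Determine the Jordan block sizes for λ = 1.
Block sizes for λ = 1: [2, 1, 1]

From the dimensions of kernels of powers, the number of Jordan blocks of size at least j is d_j − d_{j−1} where d_j = dim ker(N^j) (with d_0 = 0). Computing the differences gives [3, 1].
The number of blocks of size exactly k is (#blocks of size ≥ k) − (#blocks of size ≥ k + 1), so the partition is: 2 block(s) of size 1, 1 block(s) of size 2.
In nonincreasing order the block sizes are [2, 1, 1].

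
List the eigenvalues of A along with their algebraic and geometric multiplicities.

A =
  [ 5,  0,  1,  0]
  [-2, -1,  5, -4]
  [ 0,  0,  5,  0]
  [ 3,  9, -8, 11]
λ = 5: alg = 4, geom = 2

Step 1 — factor the characteristic polynomial to read off the algebraic multiplicities:
  χ_A(x) = (x - 5)^4

Step 2 — compute geometric multiplicities via the rank-nullity identity g(λ) = n − rank(A − λI):
  rank(A − (5)·I) = 2, so dim ker(A − (5)·I) = n − 2 = 2

Summary:
  λ = 5: algebraic multiplicity = 4, geometric multiplicity = 2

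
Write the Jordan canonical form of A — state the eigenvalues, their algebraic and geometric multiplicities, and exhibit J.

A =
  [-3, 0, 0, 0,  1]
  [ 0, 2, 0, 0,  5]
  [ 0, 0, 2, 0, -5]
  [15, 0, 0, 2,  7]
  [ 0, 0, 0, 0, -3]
J_2(-3) ⊕ J_1(2) ⊕ J_1(2) ⊕ J_1(2)

The characteristic polynomial is
  det(x·I − A) = x^5 - 15*x^3 + 10*x^2 + 60*x - 72 = (x - 2)^3*(x + 3)^2

Eigenvalues and multiplicities (the geometric multiplicity of λ is n − rank(A − λI), which equals the number of Jordan blocks for λ):
  λ = -3: algebraic multiplicity = 2, geometric multiplicity = 1
  λ = 2: algebraic multiplicity = 3, geometric multiplicity = 3

Determining the block sizes for each eigenvalue:
  λ = -3: one block (gm = 1), so the single block has size am = 2 → block sizes [2]
  λ = 2: gm = am = 3, so every block has size 1 → block sizes [1, 1, 1]

Assembling the blocks gives a Jordan form
J =
  [-3,  1, 0, 0, 0]
  [ 0, -3, 0, 0, 0]
  [ 0,  0, 2, 0, 0]
  [ 0,  0, 0, 2, 0]
  [ 0,  0, 0, 0, 2]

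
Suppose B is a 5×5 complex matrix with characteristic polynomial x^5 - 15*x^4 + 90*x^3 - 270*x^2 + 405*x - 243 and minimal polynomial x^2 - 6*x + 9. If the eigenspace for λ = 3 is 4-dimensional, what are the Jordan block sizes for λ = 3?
Block sizes for λ = 3: [2, 1, 1, 1]

Step 1 — from the characteristic polynomial, algebraic multiplicity of λ = 3 is 5. From dim ker(B − (3)·I) = 4, there are exactly 4 Jordan blocks for λ = 3.
Step 2 — from the minimal polynomial, the factor (x − 3)^2 tells us the largest block for λ = 3 has size 2.
Step 3 — with total size 5, 4 blocks, and largest block 2, the block sizes (in nonincreasing order) are [2, 1, 1, 1].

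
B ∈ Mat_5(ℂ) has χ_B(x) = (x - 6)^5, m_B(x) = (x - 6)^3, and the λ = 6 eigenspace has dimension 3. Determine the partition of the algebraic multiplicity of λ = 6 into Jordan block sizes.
Block sizes for λ = 6: [3, 1, 1]

Step 1 — from the characteristic polynomial, algebraic multiplicity of λ = 6 is 5. From dim ker(B − (6)·I) = 3, there are exactly 3 Jordan blocks for λ = 6.
Step 2 — from the minimal polynomial, the factor (x − 6)^3 tells us the largest block for λ = 6 has size 3.
Step 3 — with total size 5, 3 blocks, and largest block 3, the block sizes (in nonincreasing order) are [3, 1, 1].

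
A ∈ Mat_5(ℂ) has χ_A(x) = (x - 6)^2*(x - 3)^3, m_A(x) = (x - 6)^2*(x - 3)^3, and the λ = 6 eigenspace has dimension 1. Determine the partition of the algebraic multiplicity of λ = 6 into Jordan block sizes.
Block sizes for λ = 6: [2]

Step 1 — from the characteristic polynomial, algebraic multiplicity of λ = 6 is 2. From dim ker(A − (6)·I) = 1, there are exactly 1 Jordan blocks for λ = 6.
Step 2 — from the minimal polynomial, the factor (x − 6)^2 tells us the largest block for λ = 6 has size 2.
Step 3 — with total size 2, 1 blocks, and largest block 2, the block sizes (in nonincreasing order) are [2].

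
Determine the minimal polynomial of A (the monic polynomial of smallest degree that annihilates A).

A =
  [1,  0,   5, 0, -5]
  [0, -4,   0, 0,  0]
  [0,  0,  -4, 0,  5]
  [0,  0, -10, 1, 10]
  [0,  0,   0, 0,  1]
x^2 + 3*x - 4

The characteristic polynomial is χ_A(x) = (x - 1)^3*(x + 4)^2, so the eigenvalues are known. The minimal polynomial is
  m_A(x) = Π_λ (x − λ)^{k_λ}
where k_λ is the size of the *largest* Jordan block for λ (equivalently, the smallest k with (A − λI)^k v = 0 for every generalised eigenvector v of λ).

  λ = -4: largest Jordan block has size 1, contributing (x + 4)
  λ = 1: largest Jordan block has size 1, contributing (x − 1)

So m_A(x) = (x - 1)*(x + 4) = x^2 + 3*x - 4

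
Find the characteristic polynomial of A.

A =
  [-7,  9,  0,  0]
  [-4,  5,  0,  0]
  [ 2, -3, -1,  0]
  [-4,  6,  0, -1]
x^4 + 4*x^3 + 6*x^2 + 4*x + 1

Expanding det(x·I − A) (e.g. by cofactor expansion or by noting that A is similar to its Jordan form J, which has the same characteristic polynomial as A) gives
  χ_A(x) = x^4 + 4*x^3 + 6*x^2 + 4*x + 1
which factors as (x + 1)^4. The eigenvalues (with algebraic multiplicities) are λ = -1 with multiplicity 4.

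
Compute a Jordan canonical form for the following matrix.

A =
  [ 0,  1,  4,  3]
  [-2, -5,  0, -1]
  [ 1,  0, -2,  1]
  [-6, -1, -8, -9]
J_2(-4) ⊕ J_2(-4)

The characteristic polynomial is
  det(x·I − A) = x^4 + 16*x^3 + 96*x^2 + 256*x + 256 = (x + 4)^4

Eigenvalues and multiplicities (the geometric multiplicity of λ is n − rank(A − λI), which equals the number of Jordan blocks for λ):
  λ = -4: algebraic multiplicity = 4, geometric multiplicity = 2

Determining the block sizes for each eigenvalue:
  λ = -4: with am = 4 and gm = 2, the partition is not yet determined (e.g. several partitions of 4 into 2 parts exist). Let N = A − (-4)·I. Computing rank(N^1) = 2, rank(N^2) = 0; the number of blocks of size ≥ j is rank(N^{j−1}) − rank(N^j), giving [2, 2]. So we have 2 block(s) of size 2 → block sizes [2, 2]

Assembling the blocks gives a Jordan form
J =
  [-4,  1,  0,  0]
  [ 0, -4,  0,  0]
  [ 0,  0, -4,  1]
  [ 0,  0,  0, -4]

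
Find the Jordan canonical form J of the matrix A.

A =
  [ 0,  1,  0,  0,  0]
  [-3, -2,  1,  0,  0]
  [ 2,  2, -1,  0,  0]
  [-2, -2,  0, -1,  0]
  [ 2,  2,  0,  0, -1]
J_3(-1) ⊕ J_1(-1) ⊕ J_1(-1)

The characteristic polynomial is
  det(x·I − A) = x^5 + 5*x^4 + 10*x^3 + 10*x^2 + 5*x + 1 = (x + 1)^5

Eigenvalues and multiplicities (the geometric multiplicity of λ is n − rank(A − λI), which equals the number of Jordan blocks for λ):
  λ = -1: algebraic multiplicity = 5, geometric multiplicity = 3

Determining the block sizes for each eigenvalue:
  λ = -1: with am = 5 and gm = 3, the partition is not yet determined (e.g. several partitions of 5 into 3 parts exist). Let N = A − (-1)·I. Computing rank(N^1) = 2, rank(N^2) = 1, rank(N^3) = 0; the number of blocks of size ≥ j is rank(N^{j−1}) − rank(N^j), giving [3, 1, 1]. So we have 1 block(s) of size 3, 2 block(s) of size 1 → block sizes [3, 1, 1]

Assembling the blocks gives a Jordan form
J =
  [-1,  1,  0,  0,  0]
  [ 0, -1,  1,  0,  0]
  [ 0,  0, -1,  0,  0]
  [ 0,  0,  0, -1,  0]
  [ 0,  0,  0,  0, -1]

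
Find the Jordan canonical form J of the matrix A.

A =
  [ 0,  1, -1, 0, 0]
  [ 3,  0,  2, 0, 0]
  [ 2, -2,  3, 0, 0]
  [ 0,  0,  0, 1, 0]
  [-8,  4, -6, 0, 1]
J_3(1) ⊕ J_1(1) ⊕ J_1(1)

The characteristic polynomial is
  det(x·I − A) = x^5 - 5*x^4 + 10*x^3 - 10*x^2 + 5*x - 1 = (x - 1)^5

Eigenvalues and multiplicities (the geometric multiplicity of λ is n − rank(A − λI), which equals the number of Jordan blocks for λ):
  λ = 1: algebraic multiplicity = 5, geometric multiplicity = 3

Determining the block sizes for each eigenvalue:
  λ = 1: with am = 5 and gm = 3, the partition is not yet determined (e.g. several partitions of 5 into 3 parts exist). Let N = A − (1)·I. Computing rank(N^1) = 2, rank(N^2) = 1, rank(N^3) = 0; the number of blocks of size ≥ j is rank(N^{j−1}) − rank(N^j), giving [3, 1, 1]. So we have 1 block(s) of size 3, 2 block(s) of size 1 → block sizes [3, 1, 1]

Assembling the blocks gives a Jordan form
J =
  [1, 1, 0, 0, 0]
  [0, 1, 1, 0, 0]
  [0, 0, 1, 0, 0]
  [0, 0, 0, 1, 0]
  [0, 0, 0, 0, 1]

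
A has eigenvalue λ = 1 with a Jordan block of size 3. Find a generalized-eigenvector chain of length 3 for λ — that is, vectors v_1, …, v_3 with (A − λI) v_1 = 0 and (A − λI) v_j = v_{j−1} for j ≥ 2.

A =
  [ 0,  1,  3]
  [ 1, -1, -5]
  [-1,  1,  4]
A Jordan chain for λ = 1 of length 3:
v_1 = (-1, 2, -1)ᵀ
v_2 = (-1, 1, -1)ᵀ
v_3 = (1, 0, 0)ᵀ

Let N = A − (1)·I. We want v_3 with N^3 v_3 = 0 but N^2 v_3 ≠ 0; then v_{j-1} := N · v_j for j = 3, …, 2.

Pick v_3 = (1, 0, 0)ᵀ.
Then v_2 = N · v_3 = (-1, 1, -1)ᵀ.
Then v_1 = N · v_2 = (-1, 2, -1)ᵀ.

Sanity check: (A − (1)·I) v_1 = (0, 0, 0)ᵀ = 0. ✓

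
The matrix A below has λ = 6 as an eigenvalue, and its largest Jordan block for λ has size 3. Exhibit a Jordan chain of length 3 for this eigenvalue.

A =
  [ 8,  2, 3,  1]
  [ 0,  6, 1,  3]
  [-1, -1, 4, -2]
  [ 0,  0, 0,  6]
A Jordan chain for λ = 6 of length 3:
v_1 = (1, -1, 0, 0)ᵀ
v_2 = (2, 0, -1, 0)ᵀ
v_3 = (1, 0, 0, 0)ᵀ

Let N = A − (6)·I. We want v_3 with N^3 v_3 = 0 but N^2 v_3 ≠ 0; then v_{j-1} := N · v_j for j = 3, …, 2.

Pick v_3 = (1, 0, 0, 0)ᵀ.
Then v_2 = N · v_3 = (2, 0, -1, 0)ᵀ.
Then v_1 = N · v_2 = (1, -1, 0, 0)ᵀ.

Sanity check: (A − (6)·I) v_1 = (0, 0, 0, 0)ᵀ = 0. ✓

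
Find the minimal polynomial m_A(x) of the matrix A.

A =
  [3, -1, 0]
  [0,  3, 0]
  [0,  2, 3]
x^2 - 6*x + 9

The characteristic polynomial is χ_A(x) = (x - 3)^3, so the eigenvalues are known. The minimal polynomial is
  m_A(x) = Π_λ (x − λ)^{k_λ}
where k_λ is the size of the *largest* Jordan block for λ (equivalently, the smallest k with (A − λI)^k v = 0 for every generalised eigenvector v of λ).

  λ = 3: largest Jordan block has size 2, contributing (x − 3)^2

So m_A(x) = (x - 3)^2 = x^2 - 6*x + 9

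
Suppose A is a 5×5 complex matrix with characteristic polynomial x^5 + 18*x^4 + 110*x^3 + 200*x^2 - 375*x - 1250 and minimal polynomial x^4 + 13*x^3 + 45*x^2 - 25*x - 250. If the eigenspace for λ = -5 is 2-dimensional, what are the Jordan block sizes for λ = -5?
Block sizes for λ = -5: [3, 1]

Step 1 — from the characteristic polynomial, algebraic multiplicity of λ = -5 is 4. From dim ker(A − (-5)·I) = 2, there are exactly 2 Jordan blocks for λ = -5.
Step 2 — from the minimal polynomial, the factor (x + 5)^3 tells us the largest block for λ = -5 has size 3.
Step 3 — with total size 4, 2 blocks, and largest block 3, the block sizes (in nonincreasing order) are [3, 1].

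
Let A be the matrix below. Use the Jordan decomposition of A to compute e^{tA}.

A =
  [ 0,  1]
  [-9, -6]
e^{tA} =
  [3*t*exp(-3*t) + exp(-3*t), t*exp(-3*t)]
  [-9*t*exp(-3*t), -3*t*exp(-3*t) + exp(-3*t)]

Strategy: write A = P · J · P⁻¹ where J is a Jordan canonical form, so e^{tA} = P · e^{tJ} · P⁻¹, and e^{tJ} can be computed block-by-block.

A has Jordan form
J =
  [-3,  1]
  [ 0, -3]
(up to reordering of blocks).

Per-block formulas:
  For a 2×2 Jordan block J_2(-3): exp(t · J_2(-3)) = e^(-3t)·(I + t·N), where N is the 2×2 nilpotent shift.

After assembling e^{tJ} and conjugating by P, we get:

e^{tA} =
  [3*t*exp(-3*t) + exp(-3*t), t*exp(-3*t)]
  [-9*t*exp(-3*t), -3*t*exp(-3*t) + exp(-3*t)]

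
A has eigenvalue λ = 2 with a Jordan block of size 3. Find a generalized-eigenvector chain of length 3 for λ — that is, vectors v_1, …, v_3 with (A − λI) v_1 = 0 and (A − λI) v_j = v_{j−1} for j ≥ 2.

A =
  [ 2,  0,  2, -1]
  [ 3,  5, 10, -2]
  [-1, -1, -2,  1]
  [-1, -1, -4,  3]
A Jordan chain for λ = 2 of length 3:
v_1 = (-1, 1, 0, 0)ᵀ
v_2 = (0, 3, -1, -1)ᵀ
v_3 = (1, 0, 0, 0)ᵀ

Let N = A − (2)·I. We want v_3 with N^3 v_3 = 0 but N^2 v_3 ≠ 0; then v_{j-1} := N · v_j for j = 3, …, 2.

Pick v_3 = (1, 0, 0, 0)ᵀ.
Then v_2 = N · v_3 = (0, 3, -1, -1)ᵀ.
Then v_1 = N · v_2 = (-1, 1, 0, 0)ᵀ.

Sanity check: (A − (2)·I) v_1 = (0, 0, 0, 0)ᵀ = 0. ✓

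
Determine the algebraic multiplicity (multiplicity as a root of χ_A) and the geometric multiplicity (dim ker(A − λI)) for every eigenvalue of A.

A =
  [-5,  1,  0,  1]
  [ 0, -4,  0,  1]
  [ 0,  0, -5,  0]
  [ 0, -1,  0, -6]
λ = -5: alg = 4, geom = 3

Step 1 — factor the characteristic polynomial to read off the algebraic multiplicities:
  χ_A(x) = (x + 5)^4

Step 2 — compute geometric multiplicities via the rank-nullity identity g(λ) = n − rank(A − λI):
  rank(A − (-5)·I) = 1, so dim ker(A − (-5)·I) = n − 1 = 3

Summary:
  λ = -5: algebraic multiplicity = 4, geometric multiplicity = 3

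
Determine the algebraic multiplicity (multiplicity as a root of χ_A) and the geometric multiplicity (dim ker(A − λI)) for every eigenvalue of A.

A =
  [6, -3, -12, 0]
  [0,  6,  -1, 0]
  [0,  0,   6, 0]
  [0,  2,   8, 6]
λ = 6: alg = 4, geom = 2

Step 1 — factor the characteristic polynomial to read off the algebraic multiplicities:
  χ_A(x) = (x - 6)^4

Step 2 — compute geometric multiplicities via the rank-nullity identity g(λ) = n − rank(A − λI):
  rank(A − (6)·I) = 2, so dim ker(A − (6)·I) = n − 2 = 2

Summary:
  λ = 6: algebraic multiplicity = 4, geometric multiplicity = 2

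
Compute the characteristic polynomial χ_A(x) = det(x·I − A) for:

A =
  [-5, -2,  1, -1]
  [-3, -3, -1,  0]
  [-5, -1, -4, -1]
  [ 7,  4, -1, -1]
x^4 + 13*x^3 + 63*x^2 + 135*x + 108

Expanding det(x·I − A) (e.g. by cofactor expansion or by noting that A is similar to its Jordan form J, which has the same characteristic polynomial as A) gives
  χ_A(x) = x^4 + 13*x^3 + 63*x^2 + 135*x + 108
which factors as (x + 3)^3*(x + 4). The eigenvalues (with algebraic multiplicities) are λ = -4 with multiplicity 1, λ = -3 with multiplicity 3.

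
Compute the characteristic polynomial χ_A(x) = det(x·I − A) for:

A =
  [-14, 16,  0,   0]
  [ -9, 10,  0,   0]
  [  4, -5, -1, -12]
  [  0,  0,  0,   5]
x^4 - 17*x^2 - 36*x - 20

Expanding det(x·I − A) (e.g. by cofactor expansion or by noting that A is similar to its Jordan form J, which has the same characteristic polynomial as A) gives
  χ_A(x) = x^4 - 17*x^2 - 36*x - 20
which factors as (x - 5)*(x + 1)*(x + 2)^2. The eigenvalues (with algebraic multiplicities) are λ = -2 with multiplicity 2, λ = -1 with multiplicity 1, λ = 5 with multiplicity 1.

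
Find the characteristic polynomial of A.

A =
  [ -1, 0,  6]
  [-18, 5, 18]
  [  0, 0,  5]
x^3 - 9*x^2 + 15*x + 25

Expanding det(x·I − A) (e.g. by cofactor expansion or by noting that A is similar to its Jordan form J, which has the same characteristic polynomial as A) gives
  χ_A(x) = x^3 - 9*x^2 + 15*x + 25
which factors as (x - 5)^2*(x + 1). The eigenvalues (with algebraic multiplicities) are λ = -1 with multiplicity 1, λ = 5 with multiplicity 2.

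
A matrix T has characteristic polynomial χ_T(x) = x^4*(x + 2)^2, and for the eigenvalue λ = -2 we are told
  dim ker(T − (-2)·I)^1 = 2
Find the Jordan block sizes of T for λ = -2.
Block sizes for λ = -2: [1, 1]

From the dimensions of kernels of powers, the number of Jordan blocks of size at least j is d_j − d_{j−1} where d_j = dim ker(N^j) (with d_0 = 0). Computing the differences gives [2].
The number of blocks of size exactly k is (#blocks of size ≥ k) − (#blocks of size ≥ k + 1), so the partition is: 2 block(s) of size 1.
In nonincreasing order the block sizes are [1, 1].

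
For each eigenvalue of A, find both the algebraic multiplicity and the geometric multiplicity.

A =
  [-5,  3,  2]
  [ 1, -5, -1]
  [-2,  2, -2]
λ = -4: alg = 3, geom = 1

Step 1 — factor the characteristic polynomial to read off the algebraic multiplicities:
  χ_A(x) = (x + 4)^3

Step 2 — compute geometric multiplicities via the rank-nullity identity g(λ) = n − rank(A − λI):
  rank(A − (-4)·I) = 2, so dim ker(A − (-4)·I) = n − 2 = 1

Summary:
  λ = -4: algebraic multiplicity = 3, geometric multiplicity = 1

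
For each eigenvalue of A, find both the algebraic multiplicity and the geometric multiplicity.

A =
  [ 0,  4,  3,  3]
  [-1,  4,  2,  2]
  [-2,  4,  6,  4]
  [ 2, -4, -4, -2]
λ = 2: alg = 4, geom = 2

Step 1 — factor the characteristic polynomial to read off the algebraic multiplicities:
  χ_A(x) = (x - 2)^4

Step 2 — compute geometric multiplicities via the rank-nullity identity g(λ) = n − rank(A − λI):
  rank(A − (2)·I) = 2, so dim ker(A − (2)·I) = n − 2 = 2

Summary:
  λ = 2: algebraic multiplicity = 4, geometric multiplicity = 2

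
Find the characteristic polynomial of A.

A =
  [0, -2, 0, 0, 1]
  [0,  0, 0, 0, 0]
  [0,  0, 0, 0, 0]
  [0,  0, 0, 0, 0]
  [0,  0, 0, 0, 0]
x^5

Expanding det(x·I − A) (e.g. by cofactor expansion or by noting that A is similar to its Jordan form J, which has the same characteristic polynomial as A) gives
  χ_A(x) = x^5
which factors as x^5. The eigenvalues (with algebraic multiplicities) are λ = 0 with multiplicity 5.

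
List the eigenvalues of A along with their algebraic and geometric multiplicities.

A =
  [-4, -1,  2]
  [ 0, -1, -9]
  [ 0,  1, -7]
λ = -4: alg = 3, geom = 1

Step 1 — factor the characteristic polynomial to read off the algebraic multiplicities:
  χ_A(x) = (x + 4)^3

Step 2 — compute geometric multiplicities via the rank-nullity identity g(λ) = n − rank(A − λI):
  rank(A − (-4)·I) = 2, so dim ker(A − (-4)·I) = n − 2 = 1

Summary:
  λ = -4: algebraic multiplicity = 3, geometric multiplicity = 1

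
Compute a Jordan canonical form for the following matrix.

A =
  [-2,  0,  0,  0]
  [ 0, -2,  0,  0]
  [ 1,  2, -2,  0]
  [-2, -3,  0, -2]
J_2(-2) ⊕ J_2(-2)

The characteristic polynomial is
  det(x·I − A) = x^4 + 8*x^3 + 24*x^2 + 32*x + 16 = (x + 2)^4

Eigenvalues and multiplicities (the geometric multiplicity of λ is n − rank(A − λI), which equals the number of Jordan blocks for λ):
  λ = -2: algebraic multiplicity = 4, geometric multiplicity = 2

Determining the block sizes for each eigenvalue:
  λ = -2: with am = 4 and gm = 2, the partition is not yet determined (e.g. several partitions of 4 into 2 parts exist). Let N = A − (-2)·I. Computing rank(N^1) = 2, rank(N^2) = 0; the number of blocks of size ≥ j is rank(N^{j−1}) − rank(N^j), giving [2, 2]. So we have 2 block(s) of size 2 → block sizes [2, 2]

Assembling the blocks gives a Jordan form
J =
  [-2,  1,  0,  0]
  [ 0, -2,  0,  0]
  [ 0,  0, -2,  1]
  [ 0,  0,  0, -2]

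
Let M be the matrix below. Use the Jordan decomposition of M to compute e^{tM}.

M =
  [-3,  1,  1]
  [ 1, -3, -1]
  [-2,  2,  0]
e^{tM} =
  [-t*exp(-2*t) + exp(-2*t), t*exp(-2*t), t*exp(-2*t)]
  [t*exp(-2*t), -t*exp(-2*t) + exp(-2*t), -t*exp(-2*t)]
  [-2*t*exp(-2*t), 2*t*exp(-2*t), 2*t*exp(-2*t) + exp(-2*t)]

Strategy: write M = P · J · P⁻¹ where J is a Jordan canonical form, so e^{tM} = P · e^{tJ} · P⁻¹, and e^{tJ} can be computed block-by-block.

M has Jordan form
J =
  [-2,  1,  0]
  [ 0, -2,  0]
  [ 0,  0, -2]
(up to reordering of blocks).

Per-block formulas:
  For a 2×2 Jordan block J_2(-2): exp(t · J_2(-2)) = e^(-2t)·(I + t·N), where N is the 2×2 nilpotent shift.
  For a 1×1 block at λ = -2: exp(t · [-2]) = [e^(-2t)].

After assembling e^{tJ} and conjugating by P, we get:

e^{tM} =
  [-t*exp(-2*t) + exp(-2*t), t*exp(-2*t), t*exp(-2*t)]
  [t*exp(-2*t), -t*exp(-2*t) + exp(-2*t), -t*exp(-2*t)]
  [-2*t*exp(-2*t), 2*t*exp(-2*t), 2*t*exp(-2*t) + exp(-2*t)]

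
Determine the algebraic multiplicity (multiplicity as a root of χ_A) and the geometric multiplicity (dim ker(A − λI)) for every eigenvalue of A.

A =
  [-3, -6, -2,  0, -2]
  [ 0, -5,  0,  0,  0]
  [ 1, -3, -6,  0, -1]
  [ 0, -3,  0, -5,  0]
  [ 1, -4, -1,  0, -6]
λ = -5: alg = 5, geom = 3

Step 1 — factor the characteristic polynomial to read off the algebraic multiplicities:
  χ_A(x) = (x + 5)^5

Step 2 — compute geometric multiplicities via the rank-nullity identity g(λ) = n − rank(A − λI):
  rank(A − (-5)·I) = 2, so dim ker(A − (-5)·I) = n − 2 = 3

Summary:
  λ = -5: algebraic multiplicity = 5, geometric multiplicity = 3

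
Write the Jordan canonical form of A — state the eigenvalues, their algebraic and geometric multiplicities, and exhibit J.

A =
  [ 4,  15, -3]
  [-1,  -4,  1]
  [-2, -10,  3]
J_2(1) ⊕ J_1(1)

The characteristic polynomial is
  det(x·I − A) = x^3 - 3*x^2 + 3*x - 1 = (x - 1)^3

Eigenvalues and multiplicities (the geometric multiplicity of λ is n − rank(A − λI), which equals the number of Jordan blocks for λ):
  λ = 1: algebraic multiplicity = 3, geometric multiplicity = 2

Determining the block sizes for each eigenvalue:
  λ = 1: 2 blocks summing to 3 forces exactly one block of size 2 and the rest size 1 → block sizes [2, 1]

Assembling the blocks gives a Jordan form
J =
  [1, 1, 0]
  [0, 1, 0]
  [0, 0, 1]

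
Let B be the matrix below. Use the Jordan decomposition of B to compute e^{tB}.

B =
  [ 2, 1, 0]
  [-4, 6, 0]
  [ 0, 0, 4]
e^{tB} =
  [-2*t*exp(4*t) + exp(4*t), t*exp(4*t), 0]
  [-4*t*exp(4*t), 2*t*exp(4*t) + exp(4*t), 0]
  [0, 0, exp(4*t)]

Strategy: write B = P · J · P⁻¹ where J is a Jordan canonical form, so e^{tB} = P · e^{tJ} · P⁻¹, and e^{tJ} can be computed block-by-block.

B has Jordan form
J =
  [4, 1, 0]
  [0, 4, 0]
  [0, 0, 4]
(up to reordering of blocks).

Per-block formulas:
  For a 1×1 block at λ = 4: exp(t · [4]) = [e^(4t)].
  For a 2×2 Jordan block J_2(4): exp(t · J_2(4)) = e^(4t)·(I + t·N), where N is the 2×2 nilpotent shift.

After assembling e^{tJ} and conjugating by P, we get:

e^{tB} =
  [-2*t*exp(4*t) + exp(4*t), t*exp(4*t), 0]
  [-4*t*exp(4*t), 2*t*exp(4*t) + exp(4*t), 0]
  [0, 0, exp(4*t)]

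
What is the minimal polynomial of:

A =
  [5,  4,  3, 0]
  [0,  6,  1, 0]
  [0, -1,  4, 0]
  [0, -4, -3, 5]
x^3 - 15*x^2 + 75*x - 125

The characteristic polynomial is χ_A(x) = (x - 5)^4, so the eigenvalues are known. The minimal polynomial is
  m_A(x) = Π_λ (x − λ)^{k_λ}
where k_λ is the size of the *largest* Jordan block for λ (equivalently, the smallest k with (A − λI)^k v = 0 for every generalised eigenvector v of λ).

  λ = 5: largest Jordan block has size 3, contributing (x − 5)^3

So m_A(x) = (x - 5)^3 = x^3 - 15*x^2 + 75*x - 125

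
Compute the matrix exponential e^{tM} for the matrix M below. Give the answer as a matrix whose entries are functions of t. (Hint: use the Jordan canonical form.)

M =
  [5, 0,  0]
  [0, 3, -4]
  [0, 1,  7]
e^{tM} =
  [exp(5*t), 0, 0]
  [0, -2*t*exp(5*t) + exp(5*t), -4*t*exp(5*t)]
  [0, t*exp(5*t), 2*t*exp(5*t) + exp(5*t)]

Strategy: write M = P · J · P⁻¹ where J is a Jordan canonical form, so e^{tM} = P · e^{tJ} · P⁻¹, and e^{tJ} can be computed block-by-block.

M has Jordan form
J =
  [5, 1, 0]
  [0, 5, 0]
  [0, 0, 5]
(up to reordering of blocks).

Per-block formulas:
  For a 2×2 Jordan block J_2(5): exp(t · J_2(5)) = e^(5t)·(I + t·N), where N is the 2×2 nilpotent shift.
  For a 1×1 block at λ = 5: exp(t · [5]) = [e^(5t)].

After assembling e^{tJ} and conjugating by P, we get:

e^{tM} =
  [exp(5*t), 0, 0]
  [0, -2*t*exp(5*t) + exp(5*t), -4*t*exp(5*t)]
  [0, t*exp(5*t), 2*t*exp(5*t) + exp(5*t)]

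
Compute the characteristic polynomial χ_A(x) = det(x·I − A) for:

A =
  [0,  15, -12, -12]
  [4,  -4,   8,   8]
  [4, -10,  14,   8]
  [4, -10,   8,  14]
x^4 - 24*x^3 + 216*x^2 - 864*x + 1296

Expanding det(x·I − A) (e.g. by cofactor expansion or by noting that A is similar to its Jordan form J, which has the same characteristic polynomial as A) gives
  χ_A(x) = x^4 - 24*x^3 + 216*x^2 - 864*x + 1296
which factors as (x - 6)^4. The eigenvalues (with algebraic multiplicities) are λ = 6 with multiplicity 4.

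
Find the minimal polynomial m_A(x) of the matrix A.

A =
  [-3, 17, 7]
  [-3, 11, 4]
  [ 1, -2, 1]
x^3 - 9*x^2 + 27*x - 27

The characteristic polynomial is χ_A(x) = (x - 3)^3, so the eigenvalues are known. The minimal polynomial is
  m_A(x) = Π_λ (x − λ)^{k_λ}
where k_λ is the size of the *largest* Jordan block for λ (equivalently, the smallest k with (A − λI)^k v = 0 for every generalised eigenvector v of λ).

  λ = 3: largest Jordan block has size 3, contributing (x − 3)^3

So m_A(x) = (x - 3)^3 = x^3 - 9*x^2 + 27*x - 27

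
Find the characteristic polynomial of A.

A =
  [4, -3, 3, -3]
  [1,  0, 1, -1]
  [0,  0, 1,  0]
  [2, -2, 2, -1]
x^4 - 4*x^3 + 6*x^2 - 4*x + 1

Expanding det(x·I − A) (e.g. by cofactor expansion or by noting that A is similar to its Jordan form J, which has the same characteristic polynomial as A) gives
  χ_A(x) = x^4 - 4*x^3 + 6*x^2 - 4*x + 1
which factors as (x - 1)^4. The eigenvalues (with algebraic multiplicities) are λ = 1 with multiplicity 4.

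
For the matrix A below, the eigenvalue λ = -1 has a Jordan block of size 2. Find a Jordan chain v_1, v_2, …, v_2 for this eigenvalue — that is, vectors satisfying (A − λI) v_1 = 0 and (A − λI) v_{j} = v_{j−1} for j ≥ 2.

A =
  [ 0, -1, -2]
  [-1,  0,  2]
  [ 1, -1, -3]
A Jordan chain for λ = -1 of length 2:
v_1 = (1, -1, 1)ᵀ
v_2 = (1, 0, 0)ᵀ

Let N = A − (-1)·I. We want v_2 with N^2 v_2 = 0 but N^1 v_2 ≠ 0; then v_{j-1} := N · v_j for j = 2, …, 2.

Pick v_2 = (1, 0, 0)ᵀ.
Then v_1 = N · v_2 = (1, -1, 1)ᵀ.

Sanity check: (A − (-1)·I) v_1 = (0, 0, 0)ᵀ = 0. ✓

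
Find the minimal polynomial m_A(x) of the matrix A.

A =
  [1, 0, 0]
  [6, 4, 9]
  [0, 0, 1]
x^2 - 5*x + 4

The characteristic polynomial is χ_A(x) = (x - 4)*(x - 1)^2, so the eigenvalues are known. The minimal polynomial is
  m_A(x) = Π_λ (x − λ)^{k_λ}
where k_λ is the size of the *largest* Jordan block for λ (equivalently, the smallest k with (A − λI)^k v = 0 for every generalised eigenvector v of λ).

  λ = 1: largest Jordan block has size 1, contributing (x − 1)
  λ = 4: largest Jordan block has size 1, contributing (x − 4)

So m_A(x) = (x - 4)*(x - 1) = x^2 - 5*x + 4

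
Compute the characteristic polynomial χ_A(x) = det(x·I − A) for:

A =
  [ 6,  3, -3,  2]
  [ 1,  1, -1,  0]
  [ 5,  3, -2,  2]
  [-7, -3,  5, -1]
x^4 - 4*x^3 + 6*x^2 - 4*x + 1

Expanding det(x·I − A) (e.g. by cofactor expansion or by noting that A is similar to its Jordan form J, which has the same characteristic polynomial as A) gives
  χ_A(x) = x^4 - 4*x^3 + 6*x^2 - 4*x + 1
which factors as (x - 1)^4. The eigenvalues (with algebraic multiplicities) are λ = 1 with multiplicity 4.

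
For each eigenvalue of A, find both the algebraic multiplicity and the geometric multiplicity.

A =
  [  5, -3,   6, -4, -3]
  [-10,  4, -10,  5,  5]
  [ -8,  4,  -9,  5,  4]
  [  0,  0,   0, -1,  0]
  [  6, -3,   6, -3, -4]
λ = -1: alg = 5, geom = 3

Step 1 — factor the characteristic polynomial to read off the algebraic multiplicities:
  χ_A(x) = (x + 1)^5

Step 2 — compute geometric multiplicities via the rank-nullity identity g(λ) = n − rank(A − λI):
  rank(A − (-1)·I) = 2, so dim ker(A − (-1)·I) = n − 2 = 3

Summary:
  λ = -1: algebraic multiplicity = 5, geometric multiplicity = 3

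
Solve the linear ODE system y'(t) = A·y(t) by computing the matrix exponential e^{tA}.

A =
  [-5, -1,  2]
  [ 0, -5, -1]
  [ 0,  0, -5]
e^{tA} =
  [exp(-5*t), -t*exp(-5*t), t^2*exp(-5*t)/2 + 2*t*exp(-5*t)]
  [0, exp(-5*t), -t*exp(-5*t)]
  [0, 0, exp(-5*t)]

Strategy: write A = P · J · P⁻¹ where J is a Jordan canonical form, so e^{tA} = P · e^{tJ} · P⁻¹, and e^{tJ} can be computed block-by-block.

A has Jordan form
J =
  [-5,  1,  0]
  [ 0, -5,  1]
  [ 0,  0, -5]
(up to reordering of blocks).

Per-block formulas:
  For a 3×3 Jordan block J_3(-5): exp(t · J_3(-5)) = e^(-5t)·(I + t·N + (t^2/2)·N^2), where N is the 3×3 nilpotent shift.

After assembling e^{tJ} and conjugating by P, we get:

e^{tA} =
  [exp(-5*t), -t*exp(-5*t), t^2*exp(-5*t)/2 + 2*t*exp(-5*t)]
  [0, exp(-5*t), -t*exp(-5*t)]
  [0, 0, exp(-5*t)]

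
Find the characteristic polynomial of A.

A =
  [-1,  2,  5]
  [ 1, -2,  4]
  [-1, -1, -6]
x^3 + 9*x^2 + 27*x + 27

Expanding det(x·I − A) (e.g. by cofactor expansion or by noting that A is similar to its Jordan form J, which has the same characteristic polynomial as A) gives
  χ_A(x) = x^3 + 9*x^2 + 27*x + 27
which factors as (x + 3)^3. The eigenvalues (with algebraic multiplicities) are λ = -3 with multiplicity 3.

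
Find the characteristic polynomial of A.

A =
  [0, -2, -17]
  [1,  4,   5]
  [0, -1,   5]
x^3 - 9*x^2 + 27*x - 27

Expanding det(x·I − A) (e.g. by cofactor expansion or by noting that A is similar to its Jordan form J, which has the same characteristic polynomial as A) gives
  χ_A(x) = x^3 - 9*x^2 + 27*x - 27
which factors as (x - 3)^3. The eigenvalues (with algebraic multiplicities) are λ = 3 with multiplicity 3.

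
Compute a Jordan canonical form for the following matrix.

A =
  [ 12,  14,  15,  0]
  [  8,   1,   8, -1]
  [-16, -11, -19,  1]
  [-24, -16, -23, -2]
J_3(-4) ⊕ J_1(4)

The characteristic polynomial is
  det(x·I − A) = x^4 + 8*x^3 - 128*x - 256 = (x - 4)*(x + 4)^3

Eigenvalues and multiplicities (the geometric multiplicity of λ is n − rank(A − λI), which equals the number of Jordan blocks for λ):
  λ = -4: algebraic multiplicity = 3, geometric multiplicity = 1
  λ = 4: algebraic multiplicity = 1, geometric multiplicity = 1

Determining the block sizes for each eigenvalue:
  λ = -4: one block (gm = 1), so the single block has size am = 3 → block sizes [3]
  λ = 4: one block (gm = 1), so the single block has size am = 1 → block sizes [1]

Assembling the blocks gives a Jordan form
J =
  [-4,  1,  0, 0]
  [ 0, -4,  1, 0]
  [ 0,  0, -4, 0]
  [ 0,  0,  0, 4]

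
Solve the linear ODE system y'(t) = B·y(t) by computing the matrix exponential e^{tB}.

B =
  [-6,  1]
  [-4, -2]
e^{tB} =
  [-2*t*exp(-4*t) + exp(-4*t), t*exp(-4*t)]
  [-4*t*exp(-4*t), 2*t*exp(-4*t) + exp(-4*t)]

Strategy: write B = P · J · P⁻¹ where J is a Jordan canonical form, so e^{tB} = P · e^{tJ} · P⁻¹, and e^{tJ} can be computed block-by-block.

B has Jordan form
J =
  [-4,  1]
  [ 0, -4]
(up to reordering of blocks).

Per-block formulas:
  For a 2×2 Jordan block J_2(-4): exp(t · J_2(-4)) = e^(-4t)·(I + t·N), where N is the 2×2 nilpotent shift.

After assembling e^{tJ} and conjugating by P, we get:

e^{tB} =
  [-2*t*exp(-4*t) + exp(-4*t), t*exp(-4*t)]
  [-4*t*exp(-4*t), 2*t*exp(-4*t) + exp(-4*t)]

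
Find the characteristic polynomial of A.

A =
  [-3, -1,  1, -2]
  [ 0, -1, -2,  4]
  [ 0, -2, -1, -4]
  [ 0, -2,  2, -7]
x^4 + 12*x^3 + 54*x^2 + 108*x + 81

Expanding det(x·I − A) (e.g. by cofactor expansion or by noting that A is similar to its Jordan form J, which has the same characteristic polynomial as A) gives
  χ_A(x) = x^4 + 12*x^3 + 54*x^2 + 108*x + 81
which factors as (x + 3)^4. The eigenvalues (with algebraic multiplicities) are λ = -3 with multiplicity 4.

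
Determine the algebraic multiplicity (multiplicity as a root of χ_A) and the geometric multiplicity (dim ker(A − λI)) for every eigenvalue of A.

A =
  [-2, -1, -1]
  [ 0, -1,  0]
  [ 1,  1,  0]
λ = -1: alg = 3, geom = 2

Step 1 — factor the characteristic polynomial to read off the algebraic multiplicities:
  χ_A(x) = (x + 1)^3

Step 2 — compute geometric multiplicities via the rank-nullity identity g(λ) = n − rank(A − λI):
  rank(A − (-1)·I) = 1, so dim ker(A − (-1)·I) = n − 1 = 2

Summary:
  λ = -1: algebraic multiplicity = 3, geometric multiplicity = 2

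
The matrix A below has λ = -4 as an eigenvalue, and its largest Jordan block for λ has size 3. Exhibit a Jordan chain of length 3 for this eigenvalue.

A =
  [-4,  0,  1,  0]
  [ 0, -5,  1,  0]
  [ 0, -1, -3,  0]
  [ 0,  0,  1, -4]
A Jordan chain for λ = -4 of length 3:
v_1 = (-1, 0, 0, -1)ᵀ
v_2 = (0, -1, -1, 0)ᵀ
v_3 = (0, 1, 0, 0)ᵀ

Let N = A − (-4)·I. We want v_3 with N^3 v_3 = 0 but N^2 v_3 ≠ 0; then v_{j-1} := N · v_j for j = 3, …, 2.

Pick v_3 = (0, 1, 0, 0)ᵀ.
Then v_2 = N · v_3 = (0, -1, -1, 0)ᵀ.
Then v_1 = N · v_2 = (-1, 0, 0, -1)ᵀ.

Sanity check: (A − (-4)·I) v_1 = (0, 0, 0, 0)ᵀ = 0. ✓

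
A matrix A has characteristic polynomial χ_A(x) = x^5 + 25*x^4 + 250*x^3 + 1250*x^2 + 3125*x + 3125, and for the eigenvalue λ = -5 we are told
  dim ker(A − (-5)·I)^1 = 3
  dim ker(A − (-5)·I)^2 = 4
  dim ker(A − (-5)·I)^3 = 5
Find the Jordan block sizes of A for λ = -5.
Block sizes for λ = -5: [3, 1, 1]

From the dimensions of kernels of powers, the number of Jordan blocks of size at least j is d_j − d_{j−1} where d_j = dim ker(N^j) (with d_0 = 0). Computing the differences gives [3, 1, 1].
The number of blocks of size exactly k is (#blocks of size ≥ k) − (#blocks of size ≥ k + 1), so the partition is: 2 block(s) of size 1, 1 block(s) of size 3.
In nonincreasing order the block sizes are [3, 1, 1].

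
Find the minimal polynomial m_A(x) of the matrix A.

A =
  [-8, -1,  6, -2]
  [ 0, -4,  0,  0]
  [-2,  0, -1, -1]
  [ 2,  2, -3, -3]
x^2 + 8*x + 16

The characteristic polynomial is χ_A(x) = (x + 4)^4, so the eigenvalues are known. The minimal polynomial is
  m_A(x) = Π_λ (x − λ)^{k_λ}
where k_λ is the size of the *largest* Jordan block for λ (equivalently, the smallest k with (A − λI)^k v = 0 for every generalised eigenvector v of λ).

  λ = -4: largest Jordan block has size 2, contributing (x + 4)^2

So m_A(x) = (x + 4)^2 = x^2 + 8*x + 16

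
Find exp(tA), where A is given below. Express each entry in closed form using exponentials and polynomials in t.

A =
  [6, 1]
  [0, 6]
e^{tA} =
  [exp(6*t), t*exp(6*t)]
  [0, exp(6*t)]

Strategy: write A = P · J · P⁻¹ where J is a Jordan canonical form, so e^{tA} = P · e^{tJ} · P⁻¹, and e^{tJ} can be computed block-by-block.

A has Jordan form
J =
  [6, 1]
  [0, 6]
(up to reordering of blocks).

Per-block formulas:
  For a 2×2 Jordan block J_2(6): exp(t · J_2(6)) = e^(6t)·(I + t·N), where N is the 2×2 nilpotent shift.

After assembling e^{tJ} and conjugating by P, we get:

e^{tA} =
  [exp(6*t), t*exp(6*t)]
  [0, exp(6*t)]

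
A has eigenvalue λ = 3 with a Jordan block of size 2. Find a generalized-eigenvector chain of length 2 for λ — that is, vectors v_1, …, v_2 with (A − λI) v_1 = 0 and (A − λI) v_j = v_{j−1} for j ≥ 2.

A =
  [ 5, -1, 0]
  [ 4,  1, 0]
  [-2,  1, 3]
A Jordan chain for λ = 3 of length 2:
v_1 = (2, 4, -2)ᵀ
v_2 = (1, 0, 0)ᵀ

Let N = A − (3)·I. We want v_2 with N^2 v_2 = 0 but N^1 v_2 ≠ 0; then v_{j-1} := N · v_j for j = 2, …, 2.

Pick v_2 = (1, 0, 0)ᵀ.
Then v_1 = N · v_2 = (2, 4, -2)ᵀ.

Sanity check: (A − (3)·I) v_1 = (0, 0, 0)ᵀ = 0. ✓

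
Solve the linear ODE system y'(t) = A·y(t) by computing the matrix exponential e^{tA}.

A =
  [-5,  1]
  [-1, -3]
e^{tA} =
  [-t*exp(-4*t) + exp(-4*t), t*exp(-4*t)]
  [-t*exp(-4*t), t*exp(-4*t) + exp(-4*t)]

Strategy: write A = P · J · P⁻¹ where J is a Jordan canonical form, so e^{tA} = P · e^{tJ} · P⁻¹, and e^{tJ} can be computed block-by-block.

A has Jordan form
J =
  [-4,  1]
  [ 0, -4]
(up to reordering of blocks).

Per-block formulas:
  For a 2×2 Jordan block J_2(-4): exp(t · J_2(-4)) = e^(-4t)·(I + t·N), where N is the 2×2 nilpotent shift.

After assembling e^{tJ} and conjugating by P, we get:

e^{tA} =
  [-t*exp(-4*t) + exp(-4*t), t*exp(-4*t)]
  [-t*exp(-4*t), t*exp(-4*t) + exp(-4*t)]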